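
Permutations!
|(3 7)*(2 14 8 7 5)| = |(2 14 8 7 3 5)| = 6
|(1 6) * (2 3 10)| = 6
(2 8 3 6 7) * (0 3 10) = (0 3 6 7 2 8 10) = [3, 1, 8, 6, 4, 5, 7, 2, 10, 9, 0]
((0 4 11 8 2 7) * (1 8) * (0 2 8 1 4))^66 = (11)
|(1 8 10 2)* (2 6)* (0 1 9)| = 7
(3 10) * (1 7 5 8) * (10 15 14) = (1 7 5 8)(3 15 14 10) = [0, 7, 2, 15, 4, 8, 6, 5, 1, 9, 3, 11, 12, 13, 10, 14]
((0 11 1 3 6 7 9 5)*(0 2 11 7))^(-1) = ((0 7 9 5 2 11 1 3 6))^(-1) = (0 6 3 1 11 2 5 9 7)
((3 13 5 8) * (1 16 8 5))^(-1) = (1 13 3 8 16)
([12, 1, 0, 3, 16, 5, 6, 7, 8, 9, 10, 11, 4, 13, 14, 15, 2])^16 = (0 12 4 16 2)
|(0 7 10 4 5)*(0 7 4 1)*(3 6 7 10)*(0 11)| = 6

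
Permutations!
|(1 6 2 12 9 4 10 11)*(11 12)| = |(1 6 2 11)(4 10 12 9)| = 4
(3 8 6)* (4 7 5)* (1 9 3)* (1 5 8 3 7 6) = (1 9 7 8)(4 6 5) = [0, 9, 2, 3, 6, 4, 5, 8, 1, 7]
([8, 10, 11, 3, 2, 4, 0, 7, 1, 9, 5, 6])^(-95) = [5, 2, 8, 3, 0, 6, 10, 7, 4, 9, 11, 1]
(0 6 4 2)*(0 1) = (0 6 4 2 1) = [6, 0, 1, 3, 2, 5, 4]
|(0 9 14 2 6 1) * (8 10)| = 6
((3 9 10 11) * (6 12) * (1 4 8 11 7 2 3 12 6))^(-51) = (1 12 11 8 4)(2 7 10 9 3)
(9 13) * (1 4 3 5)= (1 4 3 5)(9 13)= [0, 4, 2, 5, 3, 1, 6, 7, 8, 13, 10, 11, 12, 9]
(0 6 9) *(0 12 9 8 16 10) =(0 6 8 16 10)(9 12) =[6, 1, 2, 3, 4, 5, 8, 7, 16, 12, 0, 11, 9, 13, 14, 15, 10]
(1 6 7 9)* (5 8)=(1 6 7 9)(5 8)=[0, 6, 2, 3, 4, 8, 7, 9, 5, 1]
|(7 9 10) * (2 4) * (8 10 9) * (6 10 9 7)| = 6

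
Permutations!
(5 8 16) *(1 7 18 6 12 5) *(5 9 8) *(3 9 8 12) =(1 7 18 6 3 9 12 8 16) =[0, 7, 2, 9, 4, 5, 3, 18, 16, 12, 10, 11, 8, 13, 14, 15, 1, 17, 6]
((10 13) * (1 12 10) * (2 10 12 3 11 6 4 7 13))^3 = (1 6 13 11 7 3 4)(2 10)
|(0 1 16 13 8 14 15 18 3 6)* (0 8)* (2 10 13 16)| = |(0 1 2 10 13)(3 6 8 14 15 18)| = 30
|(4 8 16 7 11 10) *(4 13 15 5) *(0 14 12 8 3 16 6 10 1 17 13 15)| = |(0 14 12 8 6 10 15 5 4 3 16 7 11 1 17 13)| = 16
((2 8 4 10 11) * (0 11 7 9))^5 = (0 10 2 9 4 11 7 8)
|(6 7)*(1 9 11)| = |(1 9 11)(6 7)| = 6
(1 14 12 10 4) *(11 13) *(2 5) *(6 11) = (1 14 12 10 4)(2 5)(6 11 13) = [0, 14, 5, 3, 1, 2, 11, 7, 8, 9, 4, 13, 10, 6, 12]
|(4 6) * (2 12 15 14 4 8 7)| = 8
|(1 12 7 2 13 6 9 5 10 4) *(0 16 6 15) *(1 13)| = 36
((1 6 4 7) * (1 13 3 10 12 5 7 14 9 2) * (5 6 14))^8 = (14)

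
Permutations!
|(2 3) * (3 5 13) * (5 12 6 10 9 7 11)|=10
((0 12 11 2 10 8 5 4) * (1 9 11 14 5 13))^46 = ((0 12 14 5 4)(1 9 11 2 10 8 13))^46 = (0 12 14 5 4)(1 10 9 8 11 13 2)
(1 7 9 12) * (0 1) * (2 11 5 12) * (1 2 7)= (0 2 11 5 12)(7 9)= [2, 1, 11, 3, 4, 12, 6, 9, 8, 7, 10, 5, 0]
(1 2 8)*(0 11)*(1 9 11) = (0 1 2 8 9 11) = [1, 2, 8, 3, 4, 5, 6, 7, 9, 11, 10, 0]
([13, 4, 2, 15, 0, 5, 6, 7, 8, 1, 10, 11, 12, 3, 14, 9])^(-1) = [4, 9, 2, 13, 1, 5, 6, 7, 8, 15, 10, 11, 12, 0, 14, 3]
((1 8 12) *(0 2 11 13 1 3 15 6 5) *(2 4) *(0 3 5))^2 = (0 2 13 8 5 15)(1 12 3 6 4 11)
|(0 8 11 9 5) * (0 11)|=|(0 8)(5 11 9)|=6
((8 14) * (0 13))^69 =((0 13)(8 14))^69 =(0 13)(8 14)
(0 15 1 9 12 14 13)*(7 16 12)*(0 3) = (0 15 1 9 7 16 12 14 13 3) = [15, 9, 2, 0, 4, 5, 6, 16, 8, 7, 10, 11, 14, 3, 13, 1, 12]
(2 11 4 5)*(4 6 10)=(2 11 6 10 4 5)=[0, 1, 11, 3, 5, 2, 10, 7, 8, 9, 4, 6]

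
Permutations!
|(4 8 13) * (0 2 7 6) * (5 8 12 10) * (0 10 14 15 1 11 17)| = 15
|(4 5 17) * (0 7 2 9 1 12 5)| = |(0 7 2 9 1 12 5 17 4)| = 9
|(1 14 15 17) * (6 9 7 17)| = 7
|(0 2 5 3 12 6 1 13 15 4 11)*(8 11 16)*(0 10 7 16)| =|(0 2 5 3 12 6 1 13 15 4)(7 16 8 11 10)| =10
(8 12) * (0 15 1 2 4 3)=(0 15 1 2 4 3)(8 12)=[15, 2, 4, 0, 3, 5, 6, 7, 12, 9, 10, 11, 8, 13, 14, 1]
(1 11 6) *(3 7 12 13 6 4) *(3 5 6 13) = (13)(1 11 4 5 6)(3 7 12) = [0, 11, 2, 7, 5, 6, 1, 12, 8, 9, 10, 4, 3, 13]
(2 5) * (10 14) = (2 5)(10 14) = [0, 1, 5, 3, 4, 2, 6, 7, 8, 9, 14, 11, 12, 13, 10]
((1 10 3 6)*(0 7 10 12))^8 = ((0 7 10 3 6 1 12))^8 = (0 7 10 3 6 1 12)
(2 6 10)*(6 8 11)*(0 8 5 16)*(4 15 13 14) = (0 8 11 6 10 2 5 16)(4 15 13 14) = [8, 1, 5, 3, 15, 16, 10, 7, 11, 9, 2, 6, 12, 14, 4, 13, 0]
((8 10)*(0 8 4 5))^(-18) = (0 10 5 8 4)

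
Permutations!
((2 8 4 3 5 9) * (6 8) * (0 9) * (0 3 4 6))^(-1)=((0 9 2)(3 5)(6 8))^(-1)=(0 2 9)(3 5)(6 8)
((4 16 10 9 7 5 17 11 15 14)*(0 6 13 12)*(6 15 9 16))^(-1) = (0 12 13 6 4 14 15)(5 7 9 11 17)(10 16)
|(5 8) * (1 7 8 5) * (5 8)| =|(1 7 5 8)| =4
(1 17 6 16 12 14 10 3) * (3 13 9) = (1 17 6 16 12 14 10 13 9 3) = [0, 17, 2, 1, 4, 5, 16, 7, 8, 3, 13, 11, 14, 9, 10, 15, 12, 6]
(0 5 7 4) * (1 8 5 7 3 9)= (0 7 4)(1 8 5 3 9)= [7, 8, 2, 9, 0, 3, 6, 4, 5, 1]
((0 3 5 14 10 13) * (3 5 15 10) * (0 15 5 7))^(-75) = (15)(0 7)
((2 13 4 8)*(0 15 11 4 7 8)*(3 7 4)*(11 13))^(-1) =((0 15 13 4)(2 11 3 7 8))^(-1) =(0 4 13 15)(2 8 7 3 11)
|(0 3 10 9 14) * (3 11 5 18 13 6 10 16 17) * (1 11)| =|(0 1 11 5 18 13 6 10 9 14)(3 16 17)| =30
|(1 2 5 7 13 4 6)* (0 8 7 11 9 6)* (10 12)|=30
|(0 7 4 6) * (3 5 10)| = |(0 7 4 6)(3 5 10)| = 12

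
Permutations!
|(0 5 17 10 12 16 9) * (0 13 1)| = 9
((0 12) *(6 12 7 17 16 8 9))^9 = ((0 7 17 16 8 9 6 12))^9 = (0 7 17 16 8 9 6 12)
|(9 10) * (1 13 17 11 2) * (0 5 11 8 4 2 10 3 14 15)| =24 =|(0 5 11 10 9 3 14 15)(1 13 17 8 4 2)|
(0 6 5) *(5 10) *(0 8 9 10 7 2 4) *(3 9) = (0 6 7 2 4)(3 9 10 5 8) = [6, 1, 4, 9, 0, 8, 7, 2, 3, 10, 5]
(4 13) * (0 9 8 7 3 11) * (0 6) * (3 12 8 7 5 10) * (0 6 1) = (0 9 7 12 8 5 10 3 11 1)(4 13) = [9, 0, 2, 11, 13, 10, 6, 12, 5, 7, 3, 1, 8, 4]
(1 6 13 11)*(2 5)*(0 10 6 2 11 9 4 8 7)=(0 10 6 13 9 4 8 7)(1 2 5 11)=[10, 2, 5, 3, 8, 11, 13, 0, 7, 4, 6, 1, 12, 9]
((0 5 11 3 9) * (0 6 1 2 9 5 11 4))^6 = ((0 11 3 5 4)(1 2 9 6))^6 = (0 11 3 5 4)(1 9)(2 6)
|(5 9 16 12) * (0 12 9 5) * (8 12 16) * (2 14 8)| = |(0 16 9 2 14 8 12)| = 7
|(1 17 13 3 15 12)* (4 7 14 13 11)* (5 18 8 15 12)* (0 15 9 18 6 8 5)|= |(0 15)(1 17 11 4 7 14 13 3 12)(5 6 8 9 18)|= 90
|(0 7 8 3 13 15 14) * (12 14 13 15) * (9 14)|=|(0 7 8 3 15 13 12 9 14)|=9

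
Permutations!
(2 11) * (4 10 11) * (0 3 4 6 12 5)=[3, 1, 6, 4, 10, 0, 12, 7, 8, 9, 11, 2, 5]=(0 3 4 10 11 2 6 12 5)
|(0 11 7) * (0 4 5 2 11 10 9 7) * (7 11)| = |(0 10 9 11)(2 7 4 5)| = 4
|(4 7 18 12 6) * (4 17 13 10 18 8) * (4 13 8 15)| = 21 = |(4 7 15)(6 17 8 13 10 18 12)|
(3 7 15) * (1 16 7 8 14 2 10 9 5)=(1 16 7 15 3 8 14 2 10 9 5)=[0, 16, 10, 8, 4, 1, 6, 15, 14, 5, 9, 11, 12, 13, 2, 3, 7]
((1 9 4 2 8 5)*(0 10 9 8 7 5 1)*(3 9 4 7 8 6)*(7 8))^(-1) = (0 5 7 2 4 10)(1 8 9 3 6)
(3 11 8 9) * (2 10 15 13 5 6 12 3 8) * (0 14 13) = (0 14 13 5 6 12 3 11 2 10 15)(8 9) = [14, 1, 10, 11, 4, 6, 12, 7, 9, 8, 15, 2, 3, 5, 13, 0]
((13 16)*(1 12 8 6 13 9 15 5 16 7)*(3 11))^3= (1 6)(3 11)(5 15 9 16)(7 8)(12 13)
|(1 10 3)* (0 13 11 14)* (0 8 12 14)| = 3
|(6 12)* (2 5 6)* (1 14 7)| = |(1 14 7)(2 5 6 12)| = 12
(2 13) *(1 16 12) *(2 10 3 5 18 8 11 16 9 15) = (1 9 15 2 13 10 3 5 18 8 11 16 12) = [0, 9, 13, 5, 4, 18, 6, 7, 11, 15, 3, 16, 1, 10, 14, 2, 12, 17, 8]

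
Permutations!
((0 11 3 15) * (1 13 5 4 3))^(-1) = (0 15 3 4 5 13 1 11)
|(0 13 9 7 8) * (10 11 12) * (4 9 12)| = |(0 13 12 10 11 4 9 7 8)| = 9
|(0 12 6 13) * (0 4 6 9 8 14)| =|(0 12 9 8 14)(4 6 13)| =15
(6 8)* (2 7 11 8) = (2 7 11 8 6) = [0, 1, 7, 3, 4, 5, 2, 11, 6, 9, 10, 8]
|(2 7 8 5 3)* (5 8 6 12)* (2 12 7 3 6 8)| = 7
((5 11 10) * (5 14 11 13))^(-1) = (5 13)(10 11 14)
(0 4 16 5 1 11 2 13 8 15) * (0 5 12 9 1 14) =(0 4 16 12 9 1 11 2 13 8 15 5 14) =[4, 11, 13, 3, 16, 14, 6, 7, 15, 1, 10, 2, 9, 8, 0, 5, 12]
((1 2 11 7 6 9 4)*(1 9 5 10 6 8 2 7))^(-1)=((1 7 8 2 11)(4 9)(5 10 6))^(-1)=(1 11 2 8 7)(4 9)(5 6 10)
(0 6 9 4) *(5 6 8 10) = (0 8 10 5 6 9 4) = [8, 1, 2, 3, 0, 6, 9, 7, 10, 4, 5]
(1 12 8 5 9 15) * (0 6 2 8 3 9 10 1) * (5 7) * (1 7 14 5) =[6, 12, 8, 9, 4, 10, 2, 1, 14, 15, 7, 11, 3, 13, 5, 0] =(0 6 2 8 14 5 10 7 1 12 3 9 15)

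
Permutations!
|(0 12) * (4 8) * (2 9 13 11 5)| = 10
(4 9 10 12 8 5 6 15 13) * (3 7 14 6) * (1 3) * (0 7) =[7, 3, 2, 0, 9, 1, 15, 14, 5, 10, 12, 11, 8, 4, 6, 13] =(0 7 14 6 15 13 4 9 10 12 8 5 1 3)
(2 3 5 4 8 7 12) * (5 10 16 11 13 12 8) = (2 3 10 16 11 13 12)(4 5)(7 8) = [0, 1, 3, 10, 5, 4, 6, 8, 7, 9, 16, 13, 2, 12, 14, 15, 11]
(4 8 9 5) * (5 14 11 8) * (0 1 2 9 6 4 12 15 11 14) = (0 1 2 9)(4 5 12 15 11 8 6) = [1, 2, 9, 3, 5, 12, 4, 7, 6, 0, 10, 8, 15, 13, 14, 11]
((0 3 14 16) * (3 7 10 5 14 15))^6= (16)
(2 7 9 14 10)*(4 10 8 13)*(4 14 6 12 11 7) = (2 4 10)(6 12 11 7 9)(8 13 14) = [0, 1, 4, 3, 10, 5, 12, 9, 13, 6, 2, 7, 11, 14, 8]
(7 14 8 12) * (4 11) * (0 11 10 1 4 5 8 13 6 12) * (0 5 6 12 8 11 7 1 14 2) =(0 7 2)(1 4 10 14 13 12)(5 11 6 8) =[7, 4, 0, 3, 10, 11, 8, 2, 5, 9, 14, 6, 1, 12, 13]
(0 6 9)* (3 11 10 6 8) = (0 8 3 11 10 6 9) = [8, 1, 2, 11, 4, 5, 9, 7, 3, 0, 6, 10]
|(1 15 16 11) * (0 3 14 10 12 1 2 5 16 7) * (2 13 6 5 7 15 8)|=45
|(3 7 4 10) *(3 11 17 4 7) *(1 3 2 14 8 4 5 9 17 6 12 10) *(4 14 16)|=|(1 3 2 16 4)(5 9 17)(6 12 10 11)(8 14)|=60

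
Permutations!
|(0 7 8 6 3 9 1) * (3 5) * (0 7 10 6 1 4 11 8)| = |(0 10 6 5 3 9 4 11 8 1 7)| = 11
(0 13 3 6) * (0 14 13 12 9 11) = [12, 1, 2, 6, 4, 5, 14, 7, 8, 11, 10, 0, 9, 3, 13] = (0 12 9 11)(3 6 14 13)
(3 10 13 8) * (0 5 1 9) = (0 5 1 9)(3 10 13 8) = [5, 9, 2, 10, 4, 1, 6, 7, 3, 0, 13, 11, 12, 8]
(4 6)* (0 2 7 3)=(0 2 7 3)(4 6)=[2, 1, 7, 0, 6, 5, 4, 3]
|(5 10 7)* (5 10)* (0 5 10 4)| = |(0 5 10 7 4)| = 5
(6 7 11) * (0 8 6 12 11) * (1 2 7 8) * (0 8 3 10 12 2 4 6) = (0 1 4 6 3 10 12 11 2 7 8) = [1, 4, 7, 10, 6, 5, 3, 8, 0, 9, 12, 2, 11]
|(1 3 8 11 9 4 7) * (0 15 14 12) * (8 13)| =8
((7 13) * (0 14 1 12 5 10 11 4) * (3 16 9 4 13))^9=(0 3 10 14 16 11 1 9 13 12 4 7 5)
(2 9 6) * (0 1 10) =(0 1 10)(2 9 6) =[1, 10, 9, 3, 4, 5, 2, 7, 8, 6, 0]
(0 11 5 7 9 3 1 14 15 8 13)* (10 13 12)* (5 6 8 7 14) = (0 11 6 8 12 10 13)(1 5 14 15 7 9 3) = [11, 5, 2, 1, 4, 14, 8, 9, 12, 3, 13, 6, 10, 0, 15, 7]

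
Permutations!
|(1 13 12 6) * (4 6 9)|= 6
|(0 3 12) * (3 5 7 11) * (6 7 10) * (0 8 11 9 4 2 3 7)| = 8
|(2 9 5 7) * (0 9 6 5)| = |(0 9)(2 6 5 7)| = 4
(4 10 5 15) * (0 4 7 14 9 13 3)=(0 4 10 5 15 7 14 9 13 3)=[4, 1, 2, 0, 10, 15, 6, 14, 8, 13, 5, 11, 12, 3, 9, 7]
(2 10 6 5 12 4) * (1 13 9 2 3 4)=(1 13 9 2 10 6 5 12)(3 4)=[0, 13, 10, 4, 3, 12, 5, 7, 8, 2, 6, 11, 1, 9]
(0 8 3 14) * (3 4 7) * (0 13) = (0 8 4 7 3 14 13) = [8, 1, 2, 14, 7, 5, 6, 3, 4, 9, 10, 11, 12, 0, 13]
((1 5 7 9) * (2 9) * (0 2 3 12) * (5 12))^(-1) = (0 12 1 9 2)(3 7 5)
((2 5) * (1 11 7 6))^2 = (1 7)(6 11)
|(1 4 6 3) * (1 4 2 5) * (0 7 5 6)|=8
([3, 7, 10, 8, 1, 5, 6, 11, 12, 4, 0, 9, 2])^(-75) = [12, 1, 3, 2, 4, 5, 6, 7, 10, 9, 8, 11, 0]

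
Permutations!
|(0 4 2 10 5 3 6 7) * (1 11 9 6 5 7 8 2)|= |(0 4 1 11 9 6 8 2 10 7)(3 5)|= 10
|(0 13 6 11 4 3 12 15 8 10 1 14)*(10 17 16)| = 14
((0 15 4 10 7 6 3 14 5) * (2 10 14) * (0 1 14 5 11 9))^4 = ((0 15 4 5 1 14 11 9)(2 10 7 6 3))^4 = (0 1)(2 3 6 7 10)(4 11)(5 9)(14 15)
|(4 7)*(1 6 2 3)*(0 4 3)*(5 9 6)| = |(0 4 7 3 1 5 9 6 2)| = 9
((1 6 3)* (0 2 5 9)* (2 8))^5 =(9)(1 3 6)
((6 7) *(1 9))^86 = ((1 9)(6 7))^86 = (9)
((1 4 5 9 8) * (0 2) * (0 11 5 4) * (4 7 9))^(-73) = (0 1 8 9 7 4 5 11 2)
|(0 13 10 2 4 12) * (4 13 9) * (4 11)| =15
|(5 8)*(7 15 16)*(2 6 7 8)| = 7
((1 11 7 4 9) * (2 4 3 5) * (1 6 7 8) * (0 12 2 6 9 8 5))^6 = ((0 12 2 4 8 1 11 5 6 7 3))^6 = (0 11 12 5 2 6 4 7 8 3 1)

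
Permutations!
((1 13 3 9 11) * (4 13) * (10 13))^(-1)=((1 4 10 13 3 9 11))^(-1)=(1 11 9 3 13 10 4)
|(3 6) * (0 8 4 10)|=|(0 8 4 10)(3 6)|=4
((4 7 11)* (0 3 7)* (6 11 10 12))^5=((0 3 7 10 12 6 11 4))^5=(0 6 7 4 12 3 11 10)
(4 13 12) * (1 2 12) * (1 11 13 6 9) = [0, 2, 12, 3, 6, 5, 9, 7, 8, 1, 10, 13, 4, 11] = (1 2 12 4 6 9)(11 13)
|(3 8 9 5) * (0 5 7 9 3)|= 2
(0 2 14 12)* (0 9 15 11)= [2, 1, 14, 3, 4, 5, 6, 7, 8, 15, 10, 0, 9, 13, 12, 11]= (0 2 14 12 9 15 11)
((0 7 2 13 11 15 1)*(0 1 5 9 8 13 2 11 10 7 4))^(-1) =(0 4)(5 15 11 7 10 13 8 9)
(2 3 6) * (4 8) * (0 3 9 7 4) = (0 3 6 2 9 7 4 8) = [3, 1, 9, 6, 8, 5, 2, 4, 0, 7]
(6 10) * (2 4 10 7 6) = (2 4 10)(6 7) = [0, 1, 4, 3, 10, 5, 7, 6, 8, 9, 2]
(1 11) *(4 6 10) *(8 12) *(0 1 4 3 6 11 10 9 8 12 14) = (0 1 10 3 6 9 8 14)(4 11) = [1, 10, 2, 6, 11, 5, 9, 7, 14, 8, 3, 4, 12, 13, 0]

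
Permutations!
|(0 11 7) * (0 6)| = |(0 11 7 6)| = 4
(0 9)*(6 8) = [9, 1, 2, 3, 4, 5, 8, 7, 6, 0] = (0 9)(6 8)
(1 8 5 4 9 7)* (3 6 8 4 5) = [0, 4, 2, 6, 9, 5, 8, 1, 3, 7] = (1 4 9 7)(3 6 8)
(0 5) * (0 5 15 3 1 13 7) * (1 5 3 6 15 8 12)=[8, 13, 2, 5, 4, 3, 15, 0, 12, 9, 10, 11, 1, 7, 14, 6]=(0 8 12 1 13 7)(3 5)(6 15)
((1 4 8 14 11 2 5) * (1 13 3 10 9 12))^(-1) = (1 12 9 10 3 13 5 2 11 14 8 4)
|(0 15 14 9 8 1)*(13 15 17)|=|(0 17 13 15 14 9 8 1)|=8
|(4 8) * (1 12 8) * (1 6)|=|(1 12 8 4 6)|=5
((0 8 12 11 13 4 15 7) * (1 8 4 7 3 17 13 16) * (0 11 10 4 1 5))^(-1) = (0 5 16 11 7 13 17 3 15 4 10 12 8 1)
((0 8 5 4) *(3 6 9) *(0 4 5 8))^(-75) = (9)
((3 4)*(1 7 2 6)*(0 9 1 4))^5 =((0 9 1 7 2 6 4 3))^5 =(0 6 1 3 2 9 4 7)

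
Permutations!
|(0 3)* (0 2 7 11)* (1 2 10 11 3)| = |(0 1 2 7 3 10 11)| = 7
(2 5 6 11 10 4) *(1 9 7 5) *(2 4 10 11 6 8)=(11)(1 9 7 5 8 2)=[0, 9, 1, 3, 4, 8, 6, 5, 2, 7, 10, 11]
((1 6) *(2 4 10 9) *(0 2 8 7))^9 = ((0 2 4 10 9 8 7)(1 6))^9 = (0 4 9 7 2 10 8)(1 6)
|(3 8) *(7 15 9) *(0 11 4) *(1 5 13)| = 6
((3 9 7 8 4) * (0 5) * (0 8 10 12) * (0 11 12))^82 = ((0 5 8 4 3 9 7 10)(11 12))^82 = (12)(0 8 3 7)(4 9 10 5)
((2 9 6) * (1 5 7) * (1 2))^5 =((1 5 7 2 9 6))^5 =(1 6 9 2 7 5)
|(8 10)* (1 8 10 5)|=|(10)(1 8 5)|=3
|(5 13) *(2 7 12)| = |(2 7 12)(5 13)| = 6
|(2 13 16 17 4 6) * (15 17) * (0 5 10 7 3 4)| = |(0 5 10 7 3 4 6 2 13 16 15 17)| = 12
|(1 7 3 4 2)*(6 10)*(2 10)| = 7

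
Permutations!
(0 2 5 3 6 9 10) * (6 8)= (0 2 5 3 8 6 9 10)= [2, 1, 5, 8, 4, 3, 9, 7, 6, 10, 0]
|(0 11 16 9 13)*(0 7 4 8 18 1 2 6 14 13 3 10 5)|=|(0 11 16 9 3 10 5)(1 2 6 14 13 7 4 8 18)|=63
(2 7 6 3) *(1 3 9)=(1 3 2 7 6 9)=[0, 3, 7, 2, 4, 5, 9, 6, 8, 1]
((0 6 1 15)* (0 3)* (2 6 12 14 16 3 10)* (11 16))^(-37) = (0 3 16 11 14 12)(1 2 15 6 10)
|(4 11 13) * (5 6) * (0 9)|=|(0 9)(4 11 13)(5 6)|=6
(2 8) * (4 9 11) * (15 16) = (2 8)(4 9 11)(15 16) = [0, 1, 8, 3, 9, 5, 6, 7, 2, 11, 10, 4, 12, 13, 14, 16, 15]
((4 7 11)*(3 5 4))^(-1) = (3 11 7 4 5)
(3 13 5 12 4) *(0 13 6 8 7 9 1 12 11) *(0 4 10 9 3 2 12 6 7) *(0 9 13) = (1 6 8 9)(2 12 10 13 5 11 4)(3 7) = [0, 6, 12, 7, 2, 11, 8, 3, 9, 1, 13, 4, 10, 5]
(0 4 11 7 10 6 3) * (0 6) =[4, 1, 2, 6, 11, 5, 3, 10, 8, 9, 0, 7] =(0 4 11 7 10)(3 6)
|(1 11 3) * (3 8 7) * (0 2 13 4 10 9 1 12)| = |(0 2 13 4 10 9 1 11 8 7 3 12)| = 12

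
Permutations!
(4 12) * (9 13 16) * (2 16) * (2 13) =(2 16 9)(4 12) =[0, 1, 16, 3, 12, 5, 6, 7, 8, 2, 10, 11, 4, 13, 14, 15, 9]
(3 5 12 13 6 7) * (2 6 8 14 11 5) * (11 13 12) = (2 6 7 3)(5 11)(8 14 13) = [0, 1, 6, 2, 4, 11, 7, 3, 14, 9, 10, 5, 12, 8, 13]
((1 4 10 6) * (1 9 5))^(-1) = (1 5 9 6 10 4)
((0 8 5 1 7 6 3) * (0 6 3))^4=((0 8 5 1 7 3 6))^4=(0 7 8 3 5 6 1)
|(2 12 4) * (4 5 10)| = 5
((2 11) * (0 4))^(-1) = (0 4)(2 11)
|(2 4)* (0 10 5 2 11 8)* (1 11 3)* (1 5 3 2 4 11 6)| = |(0 10 3 5 4 2 11 8)(1 6)| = 8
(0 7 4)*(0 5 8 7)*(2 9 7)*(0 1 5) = (0 1 5 8 2 9 7 4) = [1, 5, 9, 3, 0, 8, 6, 4, 2, 7]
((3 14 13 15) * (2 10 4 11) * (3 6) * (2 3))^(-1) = ((2 10 4 11 3 14 13 15 6))^(-1) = (2 6 15 13 14 3 11 4 10)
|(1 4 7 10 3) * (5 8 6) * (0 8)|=|(0 8 6 5)(1 4 7 10 3)|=20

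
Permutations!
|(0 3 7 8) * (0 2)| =5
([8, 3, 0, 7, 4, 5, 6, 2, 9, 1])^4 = [3, 0, 1, 8, 4, 5, 6, 9, 7, 2]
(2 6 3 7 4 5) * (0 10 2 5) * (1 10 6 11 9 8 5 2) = (0 6 3 7 4)(1 10)(2 11 9 8 5) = [6, 10, 11, 7, 0, 2, 3, 4, 5, 8, 1, 9]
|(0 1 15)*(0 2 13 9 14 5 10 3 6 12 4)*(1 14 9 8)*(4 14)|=|(0 4)(1 15 2 13 8)(3 6 12 14 5 10)|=30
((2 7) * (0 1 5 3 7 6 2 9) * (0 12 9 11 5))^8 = (12)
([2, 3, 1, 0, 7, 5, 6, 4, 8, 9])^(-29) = (9)(0 3 1 2)(4 7)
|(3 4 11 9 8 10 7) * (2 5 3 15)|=10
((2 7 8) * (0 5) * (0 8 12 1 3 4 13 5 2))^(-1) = (0 8 5 13 4 3 1 12 7 2)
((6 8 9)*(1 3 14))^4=((1 3 14)(6 8 9))^4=(1 3 14)(6 8 9)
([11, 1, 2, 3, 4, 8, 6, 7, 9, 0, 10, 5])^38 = [8, 1, 2, 3, 4, 0, 6, 7, 11, 5, 10, 9]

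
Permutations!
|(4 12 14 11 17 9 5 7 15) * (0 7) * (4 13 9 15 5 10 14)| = |(0 7 5)(4 12)(9 10 14 11 17 15 13)| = 42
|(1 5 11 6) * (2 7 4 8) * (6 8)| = 8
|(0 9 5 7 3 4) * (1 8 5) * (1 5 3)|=|(0 9 5 7 1 8 3 4)|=8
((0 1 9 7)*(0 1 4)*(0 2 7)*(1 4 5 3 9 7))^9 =(0 5 3 9)(1 7 4 2) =((0 5 3 9)(1 7 4 2))^9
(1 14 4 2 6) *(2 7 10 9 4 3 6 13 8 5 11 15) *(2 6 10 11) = (1 14 3 10 9 4 7 11 15 6)(2 13 8 5) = [0, 14, 13, 10, 7, 2, 1, 11, 5, 4, 9, 15, 12, 8, 3, 6]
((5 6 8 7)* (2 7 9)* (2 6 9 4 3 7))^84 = (9)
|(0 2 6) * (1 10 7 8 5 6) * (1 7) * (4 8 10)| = |(0 2 7 10 1 4 8 5 6)| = 9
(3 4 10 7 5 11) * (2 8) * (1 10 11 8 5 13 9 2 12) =(1 10 7 13 9 2 5 8 12)(3 4 11) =[0, 10, 5, 4, 11, 8, 6, 13, 12, 2, 7, 3, 1, 9]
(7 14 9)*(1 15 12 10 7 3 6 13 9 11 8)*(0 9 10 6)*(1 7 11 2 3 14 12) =(0 9 14 2 3)(1 15)(6 13 10 11 8 7 12) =[9, 15, 3, 0, 4, 5, 13, 12, 7, 14, 11, 8, 6, 10, 2, 1]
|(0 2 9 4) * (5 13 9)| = 6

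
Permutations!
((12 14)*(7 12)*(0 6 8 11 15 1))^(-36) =(15)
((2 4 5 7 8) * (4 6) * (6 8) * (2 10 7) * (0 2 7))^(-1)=((0 2 8 10)(4 5 7 6))^(-1)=(0 10 8 2)(4 6 7 5)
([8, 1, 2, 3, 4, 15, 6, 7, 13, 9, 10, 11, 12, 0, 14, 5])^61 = (0 8 13)(5 15)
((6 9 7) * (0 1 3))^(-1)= (0 3 1)(6 7 9)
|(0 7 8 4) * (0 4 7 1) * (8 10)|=|(0 1)(7 10 8)|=6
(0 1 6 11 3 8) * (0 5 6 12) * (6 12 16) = (0 1 16 6 11 3 8 5 12) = [1, 16, 2, 8, 4, 12, 11, 7, 5, 9, 10, 3, 0, 13, 14, 15, 6]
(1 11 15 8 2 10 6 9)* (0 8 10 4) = (0 8 2 4)(1 11 15 10 6 9) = [8, 11, 4, 3, 0, 5, 9, 7, 2, 1, 6, 15, 12, 13, 14, 10]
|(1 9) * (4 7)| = 2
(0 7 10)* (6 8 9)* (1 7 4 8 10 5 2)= (0 4 8 9 6 10)(1 7 5 2)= [4, 7, 1, 3, 8, 2, 10, 5, 9, 6, 0]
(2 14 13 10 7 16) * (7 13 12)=(2 14 12 7 16)(10 13)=[0, 1, 14, 3, 4, 5, 6, 16, 8, 9, 13, 11, 7, 10, 12, 15, 2]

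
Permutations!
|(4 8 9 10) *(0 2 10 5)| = 7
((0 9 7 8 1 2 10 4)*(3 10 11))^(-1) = (0 4 10 3 11 2 1 8 7 9)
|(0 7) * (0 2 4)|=|(0 7 2 4)|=4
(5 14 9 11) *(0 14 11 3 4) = [14, 1, 2, 4, 0, 11, 6, 7, 8, 3, 10, 5, 12, 13, 9] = (0 14 9 3 4)(5 11)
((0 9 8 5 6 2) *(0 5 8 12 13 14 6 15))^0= (15)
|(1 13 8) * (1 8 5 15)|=4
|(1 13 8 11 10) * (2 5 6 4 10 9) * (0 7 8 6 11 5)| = |(0 7 8 5 11 9 2)(1 13 6 4 10)| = 35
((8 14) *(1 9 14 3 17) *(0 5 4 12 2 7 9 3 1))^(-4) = ((0 5 4 12 2 7 9 14 8 1 3 17))^(-4) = (0 8 2)(1 7 5)(3 9 4)(12 17 14)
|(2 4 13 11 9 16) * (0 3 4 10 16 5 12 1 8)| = 30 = |(0 3 4 13 11 9 5 12 1 8)(2 10 16)|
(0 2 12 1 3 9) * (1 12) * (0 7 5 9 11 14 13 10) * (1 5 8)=(0 2 5 9 7 8 1 3 11 14 13 10)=[2, 3, 5, 11, 4, 9, 6, 8, 1, 7, 0, 14, 12, 10, 13]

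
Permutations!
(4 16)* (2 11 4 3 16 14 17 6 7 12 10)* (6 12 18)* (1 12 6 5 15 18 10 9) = (1 12 9)(2 11 4 14 17 6 7 10)(3 16)(5 15 18) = [0, 12, 11, 16, 14, 15, 7, 10, 8, 1, 2, 4, 9, 13, 17, 18, 3, 6, 5]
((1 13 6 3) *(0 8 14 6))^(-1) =(0 13 1 3 6 14 8)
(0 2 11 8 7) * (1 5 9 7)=(0 2 11 8 1 5 9 7)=[2, 5, 11, 3, 4, 9, 6, 0, 1, 7, 10, 8]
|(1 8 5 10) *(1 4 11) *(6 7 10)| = 8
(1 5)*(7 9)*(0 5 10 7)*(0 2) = (0 5 1 10 7 9 2) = [5, 10, 0, 3, 4, 1, 6, 9, 8, 2, 7]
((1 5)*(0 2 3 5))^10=((0 2 3 5 1))^10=(5)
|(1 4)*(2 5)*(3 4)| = 6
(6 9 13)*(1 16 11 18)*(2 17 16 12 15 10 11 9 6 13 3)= (1 12 15 10 11 18)(2 17 16 9 3)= [0, 12, 17, 2, 4, 5, 6, 7, 8, 3, 11, 18, 15, 13, 14, 10, 9, 16, 1]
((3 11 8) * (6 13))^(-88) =((3 11 8)(6 13))^(-88) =(13)(3 8 11)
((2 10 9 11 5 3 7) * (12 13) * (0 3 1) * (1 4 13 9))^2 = (0 7 10)(1 3 2)(4 12 11)(5 13 9)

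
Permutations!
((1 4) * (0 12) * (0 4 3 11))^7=((0 12 4 1 3 11))^7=(0 12 4 1 3 11)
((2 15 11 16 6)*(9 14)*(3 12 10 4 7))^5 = (16)(9 14)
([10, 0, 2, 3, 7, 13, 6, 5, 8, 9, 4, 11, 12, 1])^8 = (0 10 4 7 5 13 1)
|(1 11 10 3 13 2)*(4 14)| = 6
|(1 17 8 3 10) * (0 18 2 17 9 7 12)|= |(0 18 2 17 8 3 10 1 9 7 12)|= 11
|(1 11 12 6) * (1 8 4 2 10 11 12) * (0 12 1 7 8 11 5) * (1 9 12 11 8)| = 12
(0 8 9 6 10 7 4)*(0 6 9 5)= (0 8 5)(4 6 10 7)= [8, 1, 2, 3, 6, 0, 10, 4, 5, 9, 7]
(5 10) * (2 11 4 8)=(2 11 4 8)(5 10)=[0, 1, 11, 3, 8, 10, 6, 7, 2, 9, 5, 4]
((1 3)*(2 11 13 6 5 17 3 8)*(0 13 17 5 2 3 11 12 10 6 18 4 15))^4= ((0 13 18 4 15)(1 8 3)(2 12 10 6)(11 17))^4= (0 15 4 18 13)(1 8 3)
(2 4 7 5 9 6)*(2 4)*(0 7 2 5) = (0 7)(2 5 9 6 4) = [7, 1, 5, 3, 2, 9, 4, 0, 8, 6]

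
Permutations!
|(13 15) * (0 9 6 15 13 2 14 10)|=7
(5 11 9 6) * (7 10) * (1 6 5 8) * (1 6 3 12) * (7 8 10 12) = (1 3 7 12)(5 11 9)(6 10 8) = [0, 3, 2, 7, 4, 11, 10, 12, 6, 5, 8, 9, 1]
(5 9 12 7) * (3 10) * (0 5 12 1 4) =(0 5 9 1 4)(3 10)(7 12) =[5, 4, 2, 10, 0, 9, 6, 12, 8, 1, 3, 11, 7]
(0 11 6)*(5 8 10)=(0 11 6)(5 8 10)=[11, 1, 2, 3, 4, 8, 0, 7, 10, 9, 5, 6]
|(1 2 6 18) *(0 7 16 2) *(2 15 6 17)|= |(0 7 16 15 6 18 1)(2 17)|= 14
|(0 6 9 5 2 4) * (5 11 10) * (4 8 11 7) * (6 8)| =|(0 8 11 10 5 2 6 9 7 4)| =10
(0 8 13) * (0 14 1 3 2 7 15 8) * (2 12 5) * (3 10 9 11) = (1 10 9 11 3 12 5 2 7 15 8 13 14) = [0, 10, 7, 12, 4, 2, 6, 15, 13, 11, 9, 3, 5, 14, 1, 8]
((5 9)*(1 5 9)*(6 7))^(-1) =(9)(1 5)(6 7)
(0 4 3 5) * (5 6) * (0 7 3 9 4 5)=(0 5 7 3 6)(4 9)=[5, 1, 2, 6, 9, 7, 0, 3, 8, 4]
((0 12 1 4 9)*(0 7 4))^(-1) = (0 1 12)(4 7 9)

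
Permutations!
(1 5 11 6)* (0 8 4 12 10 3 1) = (0 8 4 12 10 3 1 5 11 6) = [8, 5, 2, 1, 12, 11, 0, 7, 4, 9, 3, 6, 10]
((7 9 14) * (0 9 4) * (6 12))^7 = (0 14 4 9 7)(6 12) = ((0 9 14 7 4)(6 12))^7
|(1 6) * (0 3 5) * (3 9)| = 4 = |(0 9 3 5)(1 6)|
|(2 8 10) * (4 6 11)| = 3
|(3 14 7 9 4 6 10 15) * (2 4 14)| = |(2 4 6 10 15 3)(7 9 14)| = 6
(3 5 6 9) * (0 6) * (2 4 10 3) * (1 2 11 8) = (0 6 9 11 8 1 2 4 10 3 5) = [6, 2, 4, 5, 10, 0, 9, 7, 1, 11, 3, 8]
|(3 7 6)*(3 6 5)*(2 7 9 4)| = 6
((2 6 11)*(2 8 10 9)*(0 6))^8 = (0 6 11 8 10 9 2)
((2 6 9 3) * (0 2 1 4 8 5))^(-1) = ((0 2 6 9 3 1 4 8 5))^(-1) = (0 5 8 4 1 3 9 6 2)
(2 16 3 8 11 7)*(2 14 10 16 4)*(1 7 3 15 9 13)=[0, 7, 4, 8, 2, 5, 6, 14, 11, 13, 16, 3, 12, 1, 10, 9, 15]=(1 7 14 10 16 15 9 13)(2 4)(3 8 11)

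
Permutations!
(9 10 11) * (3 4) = (3 4)(9 10 11) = [0, 1, 2, 4, 3, 5, 6, 7, 8, 10, 11, 9]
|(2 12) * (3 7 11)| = 6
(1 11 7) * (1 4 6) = [0, 11, 2, 3, 6, 5, 1, 4, 8, 9, 10, 7] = (1 11 7 4 6)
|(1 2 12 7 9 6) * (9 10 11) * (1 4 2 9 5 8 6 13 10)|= 12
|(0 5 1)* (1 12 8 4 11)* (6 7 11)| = 9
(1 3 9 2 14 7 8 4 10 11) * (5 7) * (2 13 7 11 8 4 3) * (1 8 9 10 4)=[0, 2, 14, 10, 4, 11, 6, 1, 3, 13, 9, 8, 12, 7, 5]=(1 2 14 5 11 8 3 10 9 13 7)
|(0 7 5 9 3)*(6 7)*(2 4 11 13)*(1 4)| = 30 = |(0 6 7 5 9 3)(1 4 11 13 2)|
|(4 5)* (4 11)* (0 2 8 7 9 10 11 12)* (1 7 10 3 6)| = |(0 2 8 10 11 4 5 12)(1 7 9 3 6)| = 40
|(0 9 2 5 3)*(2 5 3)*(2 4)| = 6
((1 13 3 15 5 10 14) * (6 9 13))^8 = (1 14 10 5 15 3 13 9 6)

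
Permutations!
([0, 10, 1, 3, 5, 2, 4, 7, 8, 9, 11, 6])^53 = [0, 4, 6, 3, 10, 11, 1, 7, 8, 9, 5, 2]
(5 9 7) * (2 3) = (2 3)(5 9 7) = [0, 1, 3, 2, 4, 9, 6, 5, 8, 7]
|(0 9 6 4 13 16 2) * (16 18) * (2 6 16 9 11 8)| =12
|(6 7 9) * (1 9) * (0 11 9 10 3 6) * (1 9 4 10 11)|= |(0 1 11 4 10 3 6 7 9)|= 9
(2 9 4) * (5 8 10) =(2 9 4)(5 8 10) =[0, 1, 9, 3, 2, 8, 6, 7, 10, 4, 5]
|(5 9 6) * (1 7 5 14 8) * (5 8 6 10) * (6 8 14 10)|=|(1 7 14 8)(5 9 6 10)|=4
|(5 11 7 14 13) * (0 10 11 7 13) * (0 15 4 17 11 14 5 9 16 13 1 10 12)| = |(0 12)(1 10 14 15 4 17 11)(5 7)(9 16 13)| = 42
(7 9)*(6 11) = (6 11)(7 9) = [0, 1, 2, 3, 4, 5, 11, 9, 8, 7, 10, 6]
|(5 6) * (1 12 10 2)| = 4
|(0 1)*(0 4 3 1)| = 3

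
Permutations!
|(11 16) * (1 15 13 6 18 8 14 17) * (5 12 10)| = 24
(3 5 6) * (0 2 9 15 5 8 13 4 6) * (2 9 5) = (0 9 15 2 5)(3 8 13 4 6) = [9, 1, 5, 8, 6, 0, 3, 7, 13, 15, 10, 11, 12, 4, 14, 2]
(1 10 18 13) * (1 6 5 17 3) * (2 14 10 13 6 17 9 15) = (1 13 17 3)(2 14 10 18 6 5 9 15) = [0, 13, 14, 1, 4, 9, 5, 7, 8, 15, 18, 11, 12, 17, 10, 2, 16, 3, 6]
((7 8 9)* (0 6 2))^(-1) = ((0 6 2)(7 8 9))^(-1) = (0 2 6)(7 9 8)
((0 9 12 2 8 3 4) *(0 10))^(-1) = ((0 9 12 2 8 3 4 10))^(-1) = (0 10 4 3 8 2 12 9)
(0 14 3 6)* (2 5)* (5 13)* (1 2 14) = (0 1 2 13 5 14 3 6) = [1, 2, 13, 6, 4, 14, 0, 7, 8, 9, 10, 11, 12, 5, 3]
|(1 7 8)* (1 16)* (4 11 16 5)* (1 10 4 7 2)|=|(1 2)(4 11 16 10)(5 7 8)|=12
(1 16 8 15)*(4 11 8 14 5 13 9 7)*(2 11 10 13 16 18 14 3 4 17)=[0, 18, 11, 4, 10, 16, 6, 17, 15, 7, 13, 8, 12, 9, 5, 1, 3, 2, 14]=(1 18 14 5 16 3 4 10 13 9 7 17 2 11 8 15)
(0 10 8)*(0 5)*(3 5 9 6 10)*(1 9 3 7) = (0 7 1 9 6 10 8 3 5) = [7, 9, 2, 5, 4, 0, 10, 1, 3, 6, 8]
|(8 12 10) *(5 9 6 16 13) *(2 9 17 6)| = 30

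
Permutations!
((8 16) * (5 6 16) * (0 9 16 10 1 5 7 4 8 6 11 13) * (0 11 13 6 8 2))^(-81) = (0 8 2 16 4 9 7)(1 11)(5 6)(10 13)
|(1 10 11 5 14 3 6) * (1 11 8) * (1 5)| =8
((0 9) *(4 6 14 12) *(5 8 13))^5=((0 9)(4 6 14 12)(5 8 13))^5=(0 9)(4 6 14 12)(5 13 8)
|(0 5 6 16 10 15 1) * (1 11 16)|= |(0 5 6 1)(10 15 11 16)|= 4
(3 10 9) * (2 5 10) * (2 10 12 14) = (2 5 12 14)(3 10 9) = [0, 1, 5, 10, 4, 12, 6, 7, 8, 3, 9, 11, 14, 13, 2]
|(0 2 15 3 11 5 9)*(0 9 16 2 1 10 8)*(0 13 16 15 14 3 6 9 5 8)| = |(0 1 10)(2 14 3 11 8 13 16)(5 15 6 9)| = 84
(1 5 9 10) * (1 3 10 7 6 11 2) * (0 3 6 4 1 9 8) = [3, 5, 9, 10, 1, 8, 11, 4, 0, 7, 6, 2] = (0 3 10 6 11 2 9 7 4 1 5 8)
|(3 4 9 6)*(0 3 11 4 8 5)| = 4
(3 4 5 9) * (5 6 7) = (3 4 6 7 5 9) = [0, 1, 2, 4, 6, 9, 7, 5, 8, 3]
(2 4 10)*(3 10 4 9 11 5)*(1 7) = (1 7)(2 9 11 5 3 10) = [0, 7, 9, 10, 4, 3, 6, 1, 8, 11, 2, 5]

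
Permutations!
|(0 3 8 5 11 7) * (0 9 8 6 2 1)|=|(0 3 6 2 1)(5 11 7 9 8)|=5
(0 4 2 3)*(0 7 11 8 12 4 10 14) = [10, 1, 3, 7, 2, 5, 6, 11, 12, 9, 14, 8, 4, 13, 0] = (0 10 14)(2 3 7 11 8 12 4)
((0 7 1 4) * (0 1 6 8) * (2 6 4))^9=(0 4 2 8 7 1 6)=((0 7 4 1 2 6 8))^9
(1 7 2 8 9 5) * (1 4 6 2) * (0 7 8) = [7, 8, 0, 3, 6, 4, 2, 1, 9, 5] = (0 7 1 8 9 5 4 6 2)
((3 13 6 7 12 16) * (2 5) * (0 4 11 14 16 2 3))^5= (16)(2 7 13 5 12 6 3)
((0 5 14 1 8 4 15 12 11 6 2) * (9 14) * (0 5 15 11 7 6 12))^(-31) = (0 15)(1 4 12 6 5 14 8 11 7 2 9)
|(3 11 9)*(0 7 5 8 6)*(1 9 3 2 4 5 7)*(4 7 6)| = 6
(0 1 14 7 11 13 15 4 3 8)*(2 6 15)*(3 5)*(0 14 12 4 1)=(1 12 4 5 3 8 14 7 11 13 2 6 15)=[0, 12, 6, 8, 5, 3, 15, 11, 14, 9, 10, 13, 4, 2, 7, 1]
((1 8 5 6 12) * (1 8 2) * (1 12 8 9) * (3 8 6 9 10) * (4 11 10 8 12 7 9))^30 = (1 7)(2 9)(3 8 4 10 12 5 11)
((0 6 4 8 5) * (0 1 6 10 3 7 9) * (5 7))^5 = (0 6)(1 9)(3 8)(4 10)(5 7)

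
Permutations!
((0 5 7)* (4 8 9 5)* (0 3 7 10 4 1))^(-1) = ((0 1)(3 7)(4 8 9 5 10))^(-1) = (0 1)(3 7)(4 10 5 9 8)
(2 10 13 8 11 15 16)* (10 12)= (2 12 10 13 8 11 15 16)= [0, 1, 12, 3, 4, 5, 6, 7, 11, 9, 13, 15, 10, 8, 14, 16, 2]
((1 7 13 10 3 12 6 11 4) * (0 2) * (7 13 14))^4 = (14)(1 12)(3 4)(6 13)(10 11)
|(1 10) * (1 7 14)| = 4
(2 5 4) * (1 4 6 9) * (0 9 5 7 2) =[9, 4, 7, 3, 0, 6, 5, 2, 8, 1] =(0 9 1 4)(2 7)(5 6)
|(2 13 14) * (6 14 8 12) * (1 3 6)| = 8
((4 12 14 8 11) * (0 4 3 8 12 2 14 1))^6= ((0 4 2 14 12 1)(3 8 11))^6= (14)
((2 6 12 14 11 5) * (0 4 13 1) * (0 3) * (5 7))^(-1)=((0 4 13 1 3)(2 6 12 14 11 7 5))^(-1)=(0 3 1 13 4)(2 5 7 11 14 12 6)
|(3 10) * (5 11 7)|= 6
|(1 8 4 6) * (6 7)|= 5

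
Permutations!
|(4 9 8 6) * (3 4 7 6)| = |(3 4 9 8)(6 7)| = 4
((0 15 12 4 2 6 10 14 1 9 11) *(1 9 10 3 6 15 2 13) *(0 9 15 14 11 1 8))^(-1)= ((0 2 14 15 12 4 13 8)(1 10 11 9)(3 6))^(-1)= (0 8 13 4 12 15 14 2)(1 9 11 10)(3 6)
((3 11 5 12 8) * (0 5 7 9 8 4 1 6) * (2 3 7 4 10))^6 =(0 11 12 1 2)(3 5 4 10 6) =((0 5 12 10 2 3 11 4 1 6)(7 9 8))^6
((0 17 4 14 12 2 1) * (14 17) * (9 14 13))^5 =(0 2 14 13 1 12 9)(4 17)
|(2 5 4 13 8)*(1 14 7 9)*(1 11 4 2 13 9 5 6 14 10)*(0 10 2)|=|(0 10 1 2 6 14 7 5)(4 9 11)(8 13)|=24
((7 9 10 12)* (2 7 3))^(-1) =((2 7 9 10 12 3))^(-1) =(2 3 12 10 9 7)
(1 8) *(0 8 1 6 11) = (0 8 6 11) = [8, 1, 2, 3, 4, 5, 11, 7, 6, 9, 10, 0]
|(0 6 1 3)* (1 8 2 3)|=|(0 6 8 2 3)|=5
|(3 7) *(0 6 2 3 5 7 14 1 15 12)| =8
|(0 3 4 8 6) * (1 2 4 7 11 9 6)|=12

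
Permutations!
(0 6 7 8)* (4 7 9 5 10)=(0 6 9 5 10 4 7 8)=[6, 1, 2, 3, 7, 10, 9, 8, 0, 5, 4]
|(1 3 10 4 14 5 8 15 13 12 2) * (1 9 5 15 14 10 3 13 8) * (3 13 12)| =|(1 12 2 9 5)(3 13)(4 10)(8 14 15)| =30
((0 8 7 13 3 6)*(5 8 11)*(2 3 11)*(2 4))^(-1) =((0 4 2 3 6)(5 8 7 13 11))^(-1) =(0 6 3 2 4)(5 11 13 7 8)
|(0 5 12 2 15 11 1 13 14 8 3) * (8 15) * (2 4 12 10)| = 30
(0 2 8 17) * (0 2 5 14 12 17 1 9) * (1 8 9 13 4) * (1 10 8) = (0 5 14 12 17 2 9)(1 13 4 10 8) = [5, 13, 9, 3, 10, 14, 6, 7, 1, 0, 8, 11, 17, 4, 12, 15, 16, 2]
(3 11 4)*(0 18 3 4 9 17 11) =(0 18 3)(9 17 11) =[18, 1, 2, 0, 4, 5, 6, 7, 8, 17, 10, 9, 12, 13, 14, 15, 16, 11, 3]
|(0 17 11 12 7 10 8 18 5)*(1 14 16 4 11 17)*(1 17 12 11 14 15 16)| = 40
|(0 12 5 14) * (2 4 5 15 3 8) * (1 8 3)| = |(0 12 15 1 8 2 4 5 14)| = 9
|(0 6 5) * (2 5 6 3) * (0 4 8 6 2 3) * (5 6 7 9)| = 10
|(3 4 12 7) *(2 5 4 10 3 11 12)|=6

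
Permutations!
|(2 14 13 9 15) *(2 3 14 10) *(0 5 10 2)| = |(0 5 10)(3 14 13 9 15)| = 15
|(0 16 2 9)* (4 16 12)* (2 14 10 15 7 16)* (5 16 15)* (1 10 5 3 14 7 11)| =45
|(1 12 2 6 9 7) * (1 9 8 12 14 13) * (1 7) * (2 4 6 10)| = |(1 14 13 7 9)(2 10)(4 6 8 12)| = 20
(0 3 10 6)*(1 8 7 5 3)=[1, 8, 2, 10, 4, 3, 0, 5, 7, 9, 6]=(0 1 8 7 5 3 10 6)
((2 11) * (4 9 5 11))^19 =((2 4 9 5 11))^19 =(2 11 5 9 4)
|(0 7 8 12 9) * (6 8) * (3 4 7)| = |(0 3 4 7 6 8 12 9)| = 8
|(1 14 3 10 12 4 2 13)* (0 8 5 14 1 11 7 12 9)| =|(0 8 5 14 3 10 9)(2 13 11 7 12 4)| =42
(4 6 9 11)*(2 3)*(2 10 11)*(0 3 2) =(0 3 10 11 4 6 9) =[3, 1, 2, 10, 6, 5, 9, 7, 8, 0, 11, 4]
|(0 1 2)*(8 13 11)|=3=|(0 1 2)(8 13 11)|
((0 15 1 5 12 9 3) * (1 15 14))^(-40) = ((15)(0 14 1 5 12 9 3))^(-40) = (15)(0 1 12 3 14 5 9)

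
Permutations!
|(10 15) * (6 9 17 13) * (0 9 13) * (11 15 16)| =|(0 9 17)(6 13)(10 16 11 15)| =12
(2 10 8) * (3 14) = (2 10 8)(3 14) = [0, 1, 10, 14, 4, 5, 6, 7, 2, 9, 8, 11, 12, 13, 3]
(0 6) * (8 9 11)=(0 6)(8 9 11)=[6, 1, 2, 3, 4, 5, 0, 7, 9, 11, 10, 8]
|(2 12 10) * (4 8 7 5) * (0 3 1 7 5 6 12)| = |(0 3 1 7 6 12 10 2)(4 8 5)| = 24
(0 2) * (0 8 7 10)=(0 2 8 7 10)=[2, 1, 8, 3, 4, 5, 6, 10, 7, 9, 0]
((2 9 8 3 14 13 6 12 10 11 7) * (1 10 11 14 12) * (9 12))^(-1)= ((1 10 14 13 6)(2 12 11 7)(3 9 8))^(-1)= (1 6 13 14 10)(2 7 11 12)(3 8 9)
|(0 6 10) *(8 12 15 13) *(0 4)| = 4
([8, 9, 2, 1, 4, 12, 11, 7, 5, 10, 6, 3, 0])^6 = (0 5)(8 12)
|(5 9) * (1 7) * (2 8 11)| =6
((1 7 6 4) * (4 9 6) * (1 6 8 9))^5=(1 7 4 6)(8 9)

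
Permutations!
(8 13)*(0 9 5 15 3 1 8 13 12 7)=(0 9 5 15 3 1 8 12 7)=[9, 8, 2, 1, 4, 15, 6, 0, 12, 5, 10, 11, 7, 13, 14, 3]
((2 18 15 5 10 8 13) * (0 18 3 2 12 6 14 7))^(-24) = ((0 18 15 5 10 8 13 12 6 14 7)(2 3))^(-24) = (0 14 12 8 5 18 7 6 13 10 15)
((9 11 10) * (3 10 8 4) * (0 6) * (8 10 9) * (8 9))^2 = ((0 6)(3 8 4)(9 11 10))^2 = (3 4 8)(9 10 11)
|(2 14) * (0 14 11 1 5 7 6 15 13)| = |(0 14 2 11 1 5 7 6 15 13)| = 10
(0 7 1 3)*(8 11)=(0 7 1 3)(8 11)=[7, 3, 2, 0, 4, 5, 6, 1, 11, 9, 10, 8]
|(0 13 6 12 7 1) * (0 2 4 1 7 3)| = |(0 13 6 12 3)(1 2 4)| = 15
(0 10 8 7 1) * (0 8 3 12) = (0 10 3 12)(1 8 7) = [10, 8, 2, 12, 4, 5, 6, 1, 7, 9, 3, 11, 0]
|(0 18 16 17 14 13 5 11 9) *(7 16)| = |(0 18 7 16 17 14 13 5 11 9)| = 10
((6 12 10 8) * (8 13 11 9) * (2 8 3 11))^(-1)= (2 13 10 12 6 8)(3 9 11)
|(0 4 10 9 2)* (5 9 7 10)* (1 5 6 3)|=8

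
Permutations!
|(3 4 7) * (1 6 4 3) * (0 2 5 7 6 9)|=|(0 2 5 7 1 9)(4 6)|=6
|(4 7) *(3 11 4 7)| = 3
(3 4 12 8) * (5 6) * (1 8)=(1 8 3 4 12)(5 6)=[0, 8, 2, 4, 12, 6, 5, 7, 3, 9, 10, 11, 1]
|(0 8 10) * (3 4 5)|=3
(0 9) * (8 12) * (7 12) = [9, 1, 2, 3, 4, 5, 6, 12, 7, 0, 10, 11, 8] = (0 9)(7 12 8)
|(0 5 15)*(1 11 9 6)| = 12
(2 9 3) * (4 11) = [0, 1, 9, 2, 11, 5, 6, 7, 8, 3, 10, 4] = (2 9 3)(4 11)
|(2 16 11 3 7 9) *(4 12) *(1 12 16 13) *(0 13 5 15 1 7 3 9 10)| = |(0 13 7 10)(1 12 4 16 11 9 2 5 15)| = 36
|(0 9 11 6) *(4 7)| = 4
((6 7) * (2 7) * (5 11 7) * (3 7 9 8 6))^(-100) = (2 11 8)(5 9 6)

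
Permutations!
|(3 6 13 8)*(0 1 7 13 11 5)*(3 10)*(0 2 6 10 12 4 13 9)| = |(0 1 7 9)(2 6 11 5)(3 10)(4 13 8 12)| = 4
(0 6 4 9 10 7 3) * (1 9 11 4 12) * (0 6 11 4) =(0 11)(1 9 10 7 3 6 12) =[11, 9, 2, 6, 4, 5, 12, 3, 8, 10, 7, 0, 1]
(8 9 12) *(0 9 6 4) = (0 9 12 8 6 4) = [9, 1, 2, 3, 0, 5, 4, 7, 6, 12, 10, 11, 8]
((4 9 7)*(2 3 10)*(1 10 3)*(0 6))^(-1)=((0 6)(1 10 2)(4 9 7))^(-1)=(0 6)(1 2 10)(4 7 9)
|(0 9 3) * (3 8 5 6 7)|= |(0 9 8 5 6 7 3)|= 7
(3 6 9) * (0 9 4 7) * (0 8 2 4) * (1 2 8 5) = (0 9 3 6)(1 2 4 7 5) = [9, 2, 4, 6, 7, 1, 0, 5, 8, 3]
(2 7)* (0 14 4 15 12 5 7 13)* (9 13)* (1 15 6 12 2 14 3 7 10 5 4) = (0 3 7 14 1 15 2 9 13)(4 6 12)(5 10) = [3, 15, 9, 7, 6, 10, 12, 14, 8, 13, 5, 11, 4, 0, 1, 2]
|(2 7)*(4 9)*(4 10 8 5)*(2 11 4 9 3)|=20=|(2 7 11 4 3)(5 9 10 8)|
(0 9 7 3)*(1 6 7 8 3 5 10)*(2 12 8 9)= (0 2 12 8 3)(1 6 7 5 10)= [2, 6, 12, 0, 4, 10, 7, 5, 3, 9, 1, 11, 8]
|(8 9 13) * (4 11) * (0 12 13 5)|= 6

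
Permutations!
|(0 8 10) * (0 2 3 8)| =|(2 3 8 10)| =4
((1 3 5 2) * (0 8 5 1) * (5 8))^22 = ((8)(0 5 2)(1 3))^22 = (8)(0 5 2)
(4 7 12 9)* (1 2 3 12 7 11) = (1 2 3 12 9 4 11) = [0, 2, 3, 12, 11, 5, 6, 7, 8, 4, 10, 1, 9]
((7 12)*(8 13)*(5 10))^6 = (13)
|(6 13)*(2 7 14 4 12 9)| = 6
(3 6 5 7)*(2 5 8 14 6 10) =(2 5 7 3 10)(6 8 14) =[0, 1, 5, 10, 4, 7, 8, 3, 14, 9, 2, 11, 12, 13, 6]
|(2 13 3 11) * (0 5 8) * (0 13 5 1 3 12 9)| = |(0 1 3 11 2 5 8 13 12 9)| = 10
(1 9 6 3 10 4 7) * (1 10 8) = [0, 9, 2, 8, 7, 5, 3, 10, 1, 6, 4] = (1 9 6 3 8)(4 7 10)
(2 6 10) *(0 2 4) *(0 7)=(0 2 6 10 4 7)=[2, 1, 6, 3, 7, 5, 10, 0, 8, 9, 4]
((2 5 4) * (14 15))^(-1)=(2 4 5)(14 15)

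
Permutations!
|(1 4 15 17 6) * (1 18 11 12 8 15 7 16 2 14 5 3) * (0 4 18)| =16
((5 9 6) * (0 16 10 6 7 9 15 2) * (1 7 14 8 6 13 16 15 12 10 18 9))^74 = (0 2 15)(5 16 8 10 9)(6 13 14 12 18)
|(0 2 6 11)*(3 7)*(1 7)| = |(0 2 6 11)(1 7 3)| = 12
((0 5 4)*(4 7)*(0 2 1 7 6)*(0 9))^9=(0 5 6 9)(1 7 4 2)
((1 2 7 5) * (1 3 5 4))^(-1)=(1 4 7 2)(3 5)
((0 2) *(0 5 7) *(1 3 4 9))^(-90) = (0 5)(1 4)(2 7)(3 9)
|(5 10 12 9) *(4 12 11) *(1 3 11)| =8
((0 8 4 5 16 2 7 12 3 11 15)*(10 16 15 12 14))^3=((0 8 4 5 15)(2 7 14 10 16)(3 11 12))^3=(0 5 8 15 4)(2 10 7 16 14)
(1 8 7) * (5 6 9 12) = (1 8 7)(5 6 9 12) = [0, 8, 2, 3, 4, 6, 9, 1, 7, 12, 10, 11, 5]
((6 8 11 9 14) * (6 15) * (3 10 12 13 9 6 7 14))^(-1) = ((3 10 12 13 9)(6 8 11)(7 14 15))^(-1) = (3 9 13 12 10)(6 11 8)(7 15 14)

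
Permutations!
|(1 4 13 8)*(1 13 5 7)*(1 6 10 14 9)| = 8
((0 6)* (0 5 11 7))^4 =((0 6 5 11 7))^4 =(0 7 11 5 6)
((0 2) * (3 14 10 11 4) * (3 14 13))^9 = ((0 2)(3 13)(4 14 10 11))^9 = (0 2)(3 13)(4 14 10 11)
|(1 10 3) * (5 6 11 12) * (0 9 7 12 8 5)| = 12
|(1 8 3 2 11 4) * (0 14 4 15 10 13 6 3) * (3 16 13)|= 15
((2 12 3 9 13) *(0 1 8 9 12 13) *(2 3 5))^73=((0 1 8 9)(2 13 3 12 5))^73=(0 1 8 9)(2 12 13 5 3)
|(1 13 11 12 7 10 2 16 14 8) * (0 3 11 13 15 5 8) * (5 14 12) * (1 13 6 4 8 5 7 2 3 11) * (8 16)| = 56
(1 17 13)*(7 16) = (1 17 13)(7 16) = [0, 17, 2, 3, 4, 5, 6, 16, 8, 9, 10, 11, 12, 1, 14, 15, 7, 13]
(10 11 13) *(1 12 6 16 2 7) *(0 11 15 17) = [11, 12, 7, 3, 4, 5, 16, 1, 8, 9, 15, 13, 6, 10, 14, 17, 2, 0] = (0 11 13 10 15 17)(1 12 6 16 2 7)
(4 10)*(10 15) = (4 15 10) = [0, 1, 2, 3, 15, 5, 6, 7, 8, 9, 4, 11, 12, 13, 14, 10]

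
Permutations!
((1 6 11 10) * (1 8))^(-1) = (1 8 10 11 6)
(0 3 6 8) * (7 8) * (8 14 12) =(0 3 6 7 14 12 8) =[3, 1, 2, 6, 4, 5, 7, 14, 0, 9, 10, 11, 8, 13, 12]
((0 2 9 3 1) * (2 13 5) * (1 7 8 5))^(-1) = (0 1 13)(2 5 8 7 3 9)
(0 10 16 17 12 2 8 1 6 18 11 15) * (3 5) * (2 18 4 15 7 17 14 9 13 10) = [2, 6, 8, 5, 15, 3, 4, 17, 1, 13, 16, 7, 18, 10, 9, 0, 14, 12, 11] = (0 2 8 1 6 4 15)(3 5)(7 17 12 18 11)(9 13 10 16 14)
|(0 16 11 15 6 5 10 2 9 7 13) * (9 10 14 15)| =12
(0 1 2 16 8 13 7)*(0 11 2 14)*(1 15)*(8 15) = [8, 14, 16, 3, 4, 5, 6, 11, 13, 9, 10, 2, 12, 7, 0, 1, 15] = (0 8 13 7 11 2 16 15 1 14)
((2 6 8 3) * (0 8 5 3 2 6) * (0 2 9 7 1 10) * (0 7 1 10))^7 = (0 1 9 8)(3 6 5)(7 10)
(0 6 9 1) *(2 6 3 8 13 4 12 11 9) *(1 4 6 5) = (0 3 8 13 6 2 5 1)(4 12 11 9) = [3, 0, 5, 8, 12, 1, 2, 7, 13, 4, 10, 9, 11, 6]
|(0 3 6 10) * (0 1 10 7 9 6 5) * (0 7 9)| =|(0 3 5 7)(1 10)(6 9)| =4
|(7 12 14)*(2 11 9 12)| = |(2 11 9 12 14 7)| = 6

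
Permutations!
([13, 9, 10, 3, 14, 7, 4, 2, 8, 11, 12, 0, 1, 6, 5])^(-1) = (0 11 9 1 12 10 2 7 5 14 4 6 13)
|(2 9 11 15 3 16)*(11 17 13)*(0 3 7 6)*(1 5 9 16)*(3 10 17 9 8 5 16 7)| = 12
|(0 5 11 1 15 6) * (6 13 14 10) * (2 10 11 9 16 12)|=|(0 5 9 16 12 2 10 6)(1 15 13 14 11)|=40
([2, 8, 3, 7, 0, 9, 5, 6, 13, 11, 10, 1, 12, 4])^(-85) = [4, 11, 0, 2, 13, 6, 7, 3, 1, 5, 10, 9, 12, 8]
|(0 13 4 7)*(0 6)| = |(0 13 4 7 6)| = 5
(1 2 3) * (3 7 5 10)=(1 2 7 5 10 3)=[0, 2, 7, 1, 4, 10, 6, 5, 8, 9, 3]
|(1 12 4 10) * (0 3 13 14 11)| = 20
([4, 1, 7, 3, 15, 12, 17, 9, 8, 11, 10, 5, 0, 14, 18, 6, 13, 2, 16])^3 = (0 6 7 5 4 17 9 12 15 2 11)(13 16 18 14)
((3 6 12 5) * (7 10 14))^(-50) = ((3 6 12 5)(7 10 14))^(-50) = (3 12)(5 6)(7 10 14)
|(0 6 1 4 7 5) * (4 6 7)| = |(0 7 5)(1 6)| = 6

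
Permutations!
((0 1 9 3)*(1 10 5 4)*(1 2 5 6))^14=(0 6 9)(1 3 10)(2 4 5)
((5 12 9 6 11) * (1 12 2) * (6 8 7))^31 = (1 7 2 8 5 9 11 12 6)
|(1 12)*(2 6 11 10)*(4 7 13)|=|(1 12)(2 6 11 10)(4 7 13)|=12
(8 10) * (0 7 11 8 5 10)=[7, 1, 2, 3, 4, 10, 6, 11, 0, 9, 5, 8]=(0 7 11 8)(5 10)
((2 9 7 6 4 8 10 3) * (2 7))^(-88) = (3 6 8)(4 10 7)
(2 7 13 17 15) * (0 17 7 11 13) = [17, 1, 11, 3, 4, 5, 6, 0, 8, 9, 10, 13, 12, 7, 14, 2, 16, 15] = (0 17 15 2 11 13 7)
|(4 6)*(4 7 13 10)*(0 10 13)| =|(13)(0 10 4 6 7)| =5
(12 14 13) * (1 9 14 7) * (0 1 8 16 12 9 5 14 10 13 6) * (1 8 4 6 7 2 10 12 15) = (0 8 16 15 1 5 14 7 4 6)(2 10 13 9 12) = [8, 5, 10, 3, 6, 14, 0, 4, 16, 12, 13, 11, 2, 9, 7, 1, 15]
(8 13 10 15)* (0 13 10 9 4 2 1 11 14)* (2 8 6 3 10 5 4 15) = (0 13 9 15 6 3 10 2 1 11 14)(4 8 5) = [13, 11, 1, 10, 8, 4, 3, 7, 5, 15, 2, 14, 12, 9, 0, 6]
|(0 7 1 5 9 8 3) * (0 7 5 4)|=|(0 5 9 8 3 7 1 4)|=8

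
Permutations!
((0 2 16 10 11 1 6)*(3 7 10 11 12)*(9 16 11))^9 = ((0 2 11 1 6)(3 7 10 12)(9 16))^9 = (0 6 1 11 2)(3 7 10 12)(9 16)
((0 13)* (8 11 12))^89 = (0 13)(8 12 11)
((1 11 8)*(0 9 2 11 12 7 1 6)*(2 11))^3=(12)(0 8 9 6 11)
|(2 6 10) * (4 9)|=6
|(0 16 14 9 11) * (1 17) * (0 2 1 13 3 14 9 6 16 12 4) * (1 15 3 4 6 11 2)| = 14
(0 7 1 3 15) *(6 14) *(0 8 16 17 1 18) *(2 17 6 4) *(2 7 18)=(0 18)(1 3 15 8 16 6 14 4 7 2 17)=[18, 3, 17, 15, 7, 5, 14, 2, 16, 9, 10, 11, 12, 13, 4, 8, 6, 1, 0]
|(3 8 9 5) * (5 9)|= |(9)(3 8 5)|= 3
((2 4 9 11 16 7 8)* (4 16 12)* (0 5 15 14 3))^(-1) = (0 3 14 15 5)(2 8 7 16)(4 12 11 9)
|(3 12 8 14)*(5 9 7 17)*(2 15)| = 4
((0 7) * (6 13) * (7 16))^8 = (0 7 16)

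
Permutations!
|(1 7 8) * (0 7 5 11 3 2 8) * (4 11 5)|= 6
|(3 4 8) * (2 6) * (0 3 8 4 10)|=|(0 3 10)(2 6)|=6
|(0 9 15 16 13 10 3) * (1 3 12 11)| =10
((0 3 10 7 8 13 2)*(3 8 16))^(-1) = (0 2 13 8)(3 16 7 10)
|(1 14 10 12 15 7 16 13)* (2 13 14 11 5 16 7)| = |(1 11 5 16 14 10 12 15 2 13)| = 10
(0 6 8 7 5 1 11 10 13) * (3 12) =(0 6 8 7 5 1 11 10 13)(3 12) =[6, 11, 2, 12, 4, 1, 8, 5, 7, 9, 13, 10, 3, 0]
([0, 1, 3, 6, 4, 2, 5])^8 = (6)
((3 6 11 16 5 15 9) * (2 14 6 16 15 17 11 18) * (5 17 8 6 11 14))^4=((2 5 8 6 18)(3 16 17 14 11 15 9))^4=(2 18 6 8 5)(3 11 16 15 17 9 14)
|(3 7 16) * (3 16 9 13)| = 4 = |(16)(3 7 9 13)|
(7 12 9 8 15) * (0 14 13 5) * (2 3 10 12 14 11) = [11, 1, 3, 10, 4, 0, 6, 14, 15, 8, 12, 2, 9, 5, 13, 7] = (0 11 2 3 10 12 9 8 15 7 14 13 5)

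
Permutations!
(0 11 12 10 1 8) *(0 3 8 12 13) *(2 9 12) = (0 11 13)(1 2 9 12 10)(3 8) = [11, 2, 9, 8, 4, 5, 6, 7, 3, 12, 1, 13, 10, 0]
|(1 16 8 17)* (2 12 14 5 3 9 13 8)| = |(1 16 2 12 14 5 3 9 13 8 17)| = 11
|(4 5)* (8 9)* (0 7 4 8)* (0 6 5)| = 12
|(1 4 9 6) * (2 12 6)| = |(1 4 9 2 12 6)| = 6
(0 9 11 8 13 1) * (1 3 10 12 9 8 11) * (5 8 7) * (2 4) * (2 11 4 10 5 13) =(0 7 13 3 5 8 2 10 12 9 1)(4 11) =[7, 0, 10, 5, 11, 8, 6, 13, 2, 1, 12, 4, 9, 3]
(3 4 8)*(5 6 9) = (3 4 8)(5 6 9) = [0, 1, 2, 4, 8, 6, 9, 7, 3, 5]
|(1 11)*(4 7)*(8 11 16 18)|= 10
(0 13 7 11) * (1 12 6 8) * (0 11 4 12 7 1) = (0 13 1 7 4 12 6 8) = [13, 7, 2, 3, 12, 5, 8, 4, 0, 9, 10, 11, 6, 1]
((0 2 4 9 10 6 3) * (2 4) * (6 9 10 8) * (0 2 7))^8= (0 7 2 3 6 8 9 10 4)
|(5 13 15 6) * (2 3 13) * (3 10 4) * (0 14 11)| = |(0 14 11)(2 10 4 3 13 15 6 5)| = 24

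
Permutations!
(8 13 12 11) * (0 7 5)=(0 7 5)(8 13 12 11)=[7, 1, 2, 3, 4, 0, 6, 5, 13, 9, 10, 8, 11, 12]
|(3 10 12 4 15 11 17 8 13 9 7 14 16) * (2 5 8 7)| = |(2 5 8 13 9)(3 10 12 4 15 11 17 7 14 16)| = 10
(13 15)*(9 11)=(9 11)(13 15)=[0, 1, 2, 3, 4, 5, 6, 7, 8, 11, 10, 9, 12, 15, 14, 13]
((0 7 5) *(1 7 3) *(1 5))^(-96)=(7)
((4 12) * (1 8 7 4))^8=(1 4 8 12 7)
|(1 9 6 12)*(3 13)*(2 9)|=10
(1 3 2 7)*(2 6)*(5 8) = (1 3 6 2 7)(5 8) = [0, 3, 7, 6, 4, 8, 2, 1, 5]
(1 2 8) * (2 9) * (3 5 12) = (1 9 2 8)(3 5 12) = [0, 9, 8, 5, 4, 12, 6, 7, 1, 2, 10, 11, 3]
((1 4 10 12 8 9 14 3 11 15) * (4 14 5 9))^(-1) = (1 15 11 3 14)(4 8 12 10)(5 9)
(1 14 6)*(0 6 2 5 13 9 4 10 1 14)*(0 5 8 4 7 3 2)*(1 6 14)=(0 14)(1 5 13 9 7 3 2 8 4 10 6)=[14, 5, 8, 2, 10, 13, 1, 3, 4, 7, 6, 11, 12, 9, 0]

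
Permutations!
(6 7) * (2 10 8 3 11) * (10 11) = (2 11)(3 10 8)(6 7) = [0, 1, 11, 10, 4, 5, 7, 6, 3, 9, 8, 2]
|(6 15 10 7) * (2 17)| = 4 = |(2 17)(6 15 10 7)|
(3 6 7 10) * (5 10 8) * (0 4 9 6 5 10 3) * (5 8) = (0 4 9 6 7 5 3 8 10) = [4, 1, 2, 8, 9, 3, 7, 5, 10, 6, 0]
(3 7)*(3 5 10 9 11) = (3 7 5 10 9 11) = [0, 1, 2, 7, 4, 10, 6, 5, 8, 11, 9, 3]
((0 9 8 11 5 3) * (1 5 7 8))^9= ((0 9 1 5 3)(7 8 11))^9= (11)(0 3 5 1 9)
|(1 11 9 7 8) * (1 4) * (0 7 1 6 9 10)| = |(0 7 8 4 6 9 1 11 10)| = 9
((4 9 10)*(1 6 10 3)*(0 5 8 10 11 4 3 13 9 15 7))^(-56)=(0 7 15 4 11 6 1 3 10 8 5)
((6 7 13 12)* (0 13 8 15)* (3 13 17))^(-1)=((0 17 3 13 12 6 7 8 15))^(-1)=(0 15 8 7 6 12 13 3 17)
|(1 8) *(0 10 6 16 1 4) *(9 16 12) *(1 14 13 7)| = 12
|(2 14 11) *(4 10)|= 6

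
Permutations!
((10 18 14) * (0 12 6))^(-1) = (0 6 12)(10 14 18) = ((0 12 6)(10 18 14))^(-1)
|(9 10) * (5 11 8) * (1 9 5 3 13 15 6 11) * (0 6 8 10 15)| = |(0 6 11 10 5 1 9 15 8 3 13)| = 11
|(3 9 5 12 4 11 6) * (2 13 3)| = |(2 13 3 9 5 12 4 11 6)| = 9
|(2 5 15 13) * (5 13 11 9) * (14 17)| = 4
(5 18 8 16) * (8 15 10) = (5 18 15 10 8 16) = [0, 1, 2, 3, 4, 18, 6, 7, 16, 9, 8, 11, 12, 13, 14, 10, 5, 17, 15]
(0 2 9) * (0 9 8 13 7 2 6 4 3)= (0 6 4 3)(2 8 13 7)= [6, 1, 8, 0, 3, 5, 4, 2, 13, 9, 10, 11, 12, 7]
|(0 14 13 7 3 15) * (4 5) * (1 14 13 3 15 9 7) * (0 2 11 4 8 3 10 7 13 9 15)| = 7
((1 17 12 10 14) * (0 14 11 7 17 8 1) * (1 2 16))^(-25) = (17)(0 14)(1 16 2 8)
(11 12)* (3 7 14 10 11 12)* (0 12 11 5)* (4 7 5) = (0 12 11 3 5)(4 7 14 10) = [12, 1, 2, 5, 7, 0, 6, 14, 8, 9, 4, 3, 11, 13, 10]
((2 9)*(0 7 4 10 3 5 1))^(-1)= ((0 7 4 10 3 5 1)(2 9))^(-1)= (0 1 5 3 10 4 7)(2 9)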